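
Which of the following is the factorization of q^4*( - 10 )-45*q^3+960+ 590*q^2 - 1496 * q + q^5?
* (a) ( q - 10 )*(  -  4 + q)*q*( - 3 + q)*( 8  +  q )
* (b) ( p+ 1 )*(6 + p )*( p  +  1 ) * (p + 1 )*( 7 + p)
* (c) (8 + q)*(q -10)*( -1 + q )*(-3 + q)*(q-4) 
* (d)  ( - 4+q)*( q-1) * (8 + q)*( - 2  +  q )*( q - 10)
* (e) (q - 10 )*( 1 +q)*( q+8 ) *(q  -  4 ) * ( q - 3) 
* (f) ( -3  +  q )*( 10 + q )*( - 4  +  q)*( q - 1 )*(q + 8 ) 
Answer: c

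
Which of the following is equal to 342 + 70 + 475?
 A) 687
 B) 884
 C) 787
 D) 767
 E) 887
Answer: E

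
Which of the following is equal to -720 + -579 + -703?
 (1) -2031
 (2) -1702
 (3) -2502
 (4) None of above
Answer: 4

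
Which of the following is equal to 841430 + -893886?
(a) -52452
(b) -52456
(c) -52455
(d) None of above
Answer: b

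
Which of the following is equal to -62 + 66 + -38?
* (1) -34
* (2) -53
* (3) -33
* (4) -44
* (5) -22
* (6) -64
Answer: 1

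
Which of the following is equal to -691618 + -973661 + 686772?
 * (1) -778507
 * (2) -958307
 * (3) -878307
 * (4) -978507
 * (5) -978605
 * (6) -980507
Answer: 4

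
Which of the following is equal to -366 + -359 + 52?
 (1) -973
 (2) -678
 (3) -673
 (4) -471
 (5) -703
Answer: 3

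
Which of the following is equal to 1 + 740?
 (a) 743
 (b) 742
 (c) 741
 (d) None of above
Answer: c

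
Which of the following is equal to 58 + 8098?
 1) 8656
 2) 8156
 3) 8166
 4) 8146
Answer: 2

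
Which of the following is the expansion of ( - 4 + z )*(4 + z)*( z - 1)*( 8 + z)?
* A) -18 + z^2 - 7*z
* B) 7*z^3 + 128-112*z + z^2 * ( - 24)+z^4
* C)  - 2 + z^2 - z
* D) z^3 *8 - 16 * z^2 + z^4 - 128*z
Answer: B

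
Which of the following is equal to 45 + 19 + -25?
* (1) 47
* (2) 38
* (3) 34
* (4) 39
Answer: 4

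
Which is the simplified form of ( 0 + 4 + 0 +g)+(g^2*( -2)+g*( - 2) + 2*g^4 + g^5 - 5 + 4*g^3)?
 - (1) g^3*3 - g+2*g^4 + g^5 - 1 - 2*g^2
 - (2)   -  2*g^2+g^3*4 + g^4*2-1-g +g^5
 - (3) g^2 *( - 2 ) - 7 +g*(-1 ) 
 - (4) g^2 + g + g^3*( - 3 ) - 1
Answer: 2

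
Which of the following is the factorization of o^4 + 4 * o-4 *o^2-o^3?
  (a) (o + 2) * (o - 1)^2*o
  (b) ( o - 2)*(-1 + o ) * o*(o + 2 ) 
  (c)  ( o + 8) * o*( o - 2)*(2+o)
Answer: b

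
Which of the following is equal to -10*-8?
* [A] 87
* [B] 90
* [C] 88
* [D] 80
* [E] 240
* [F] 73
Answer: D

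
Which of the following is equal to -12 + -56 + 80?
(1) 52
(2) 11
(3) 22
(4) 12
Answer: 4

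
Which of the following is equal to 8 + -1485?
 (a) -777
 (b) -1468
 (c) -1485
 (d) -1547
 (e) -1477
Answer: e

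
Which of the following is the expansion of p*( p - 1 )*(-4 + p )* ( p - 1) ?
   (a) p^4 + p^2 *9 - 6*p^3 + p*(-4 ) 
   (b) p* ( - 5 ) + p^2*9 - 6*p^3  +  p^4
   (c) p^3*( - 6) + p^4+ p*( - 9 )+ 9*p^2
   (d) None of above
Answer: a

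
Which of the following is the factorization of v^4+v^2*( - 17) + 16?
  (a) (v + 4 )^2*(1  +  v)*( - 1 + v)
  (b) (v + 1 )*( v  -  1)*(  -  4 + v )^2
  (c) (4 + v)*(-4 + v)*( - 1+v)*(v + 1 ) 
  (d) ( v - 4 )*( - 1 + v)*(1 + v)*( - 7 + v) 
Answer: c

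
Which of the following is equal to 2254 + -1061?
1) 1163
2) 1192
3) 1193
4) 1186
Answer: 3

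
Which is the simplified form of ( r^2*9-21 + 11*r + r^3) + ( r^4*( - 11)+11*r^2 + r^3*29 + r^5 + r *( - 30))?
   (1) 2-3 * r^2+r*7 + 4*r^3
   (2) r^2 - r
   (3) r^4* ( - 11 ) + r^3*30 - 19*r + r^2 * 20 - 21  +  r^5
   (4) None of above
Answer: 3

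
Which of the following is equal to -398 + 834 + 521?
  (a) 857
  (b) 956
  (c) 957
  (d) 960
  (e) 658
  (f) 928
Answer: c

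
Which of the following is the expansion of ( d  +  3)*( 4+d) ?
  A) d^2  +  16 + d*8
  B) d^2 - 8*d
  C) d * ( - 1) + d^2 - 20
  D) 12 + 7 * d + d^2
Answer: D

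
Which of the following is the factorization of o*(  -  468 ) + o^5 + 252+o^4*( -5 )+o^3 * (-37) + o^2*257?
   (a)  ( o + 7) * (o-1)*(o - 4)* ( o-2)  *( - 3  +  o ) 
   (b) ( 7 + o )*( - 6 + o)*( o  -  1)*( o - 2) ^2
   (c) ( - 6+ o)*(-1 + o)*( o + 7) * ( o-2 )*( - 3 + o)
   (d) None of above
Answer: c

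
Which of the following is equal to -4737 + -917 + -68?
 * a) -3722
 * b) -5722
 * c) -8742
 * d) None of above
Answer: b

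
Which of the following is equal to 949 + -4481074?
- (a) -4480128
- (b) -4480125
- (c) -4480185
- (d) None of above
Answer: b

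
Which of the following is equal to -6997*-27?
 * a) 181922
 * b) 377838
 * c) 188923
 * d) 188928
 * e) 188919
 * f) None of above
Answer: e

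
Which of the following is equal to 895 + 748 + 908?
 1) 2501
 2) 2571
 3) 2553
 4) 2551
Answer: 4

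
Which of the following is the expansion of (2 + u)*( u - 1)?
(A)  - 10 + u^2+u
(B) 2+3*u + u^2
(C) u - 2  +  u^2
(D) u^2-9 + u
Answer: C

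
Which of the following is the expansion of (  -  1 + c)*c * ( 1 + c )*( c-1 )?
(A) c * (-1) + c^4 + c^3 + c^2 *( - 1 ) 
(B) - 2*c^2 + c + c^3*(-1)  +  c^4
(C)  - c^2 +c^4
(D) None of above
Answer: D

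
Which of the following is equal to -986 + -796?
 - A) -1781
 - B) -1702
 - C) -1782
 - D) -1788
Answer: C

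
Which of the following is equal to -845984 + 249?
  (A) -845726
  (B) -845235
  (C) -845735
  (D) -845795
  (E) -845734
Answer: C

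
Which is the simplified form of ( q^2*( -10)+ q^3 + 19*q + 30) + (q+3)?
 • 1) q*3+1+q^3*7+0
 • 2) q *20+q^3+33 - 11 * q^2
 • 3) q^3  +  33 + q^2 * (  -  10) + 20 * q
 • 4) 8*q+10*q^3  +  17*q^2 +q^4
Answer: 3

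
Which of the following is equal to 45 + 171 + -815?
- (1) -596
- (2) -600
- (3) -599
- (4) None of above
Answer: 3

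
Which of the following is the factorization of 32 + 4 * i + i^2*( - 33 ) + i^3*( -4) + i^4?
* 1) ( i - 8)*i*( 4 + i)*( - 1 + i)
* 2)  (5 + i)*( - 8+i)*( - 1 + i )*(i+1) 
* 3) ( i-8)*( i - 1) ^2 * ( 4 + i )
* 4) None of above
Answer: 4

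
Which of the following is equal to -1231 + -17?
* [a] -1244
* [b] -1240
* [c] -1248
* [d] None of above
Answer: c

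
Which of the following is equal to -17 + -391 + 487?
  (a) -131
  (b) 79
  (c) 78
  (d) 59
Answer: b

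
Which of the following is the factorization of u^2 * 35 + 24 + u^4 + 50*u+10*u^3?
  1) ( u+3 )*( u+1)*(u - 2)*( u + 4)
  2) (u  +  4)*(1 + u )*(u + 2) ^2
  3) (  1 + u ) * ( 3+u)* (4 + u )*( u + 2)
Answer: 3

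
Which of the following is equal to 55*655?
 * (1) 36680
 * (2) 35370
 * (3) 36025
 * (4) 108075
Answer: 3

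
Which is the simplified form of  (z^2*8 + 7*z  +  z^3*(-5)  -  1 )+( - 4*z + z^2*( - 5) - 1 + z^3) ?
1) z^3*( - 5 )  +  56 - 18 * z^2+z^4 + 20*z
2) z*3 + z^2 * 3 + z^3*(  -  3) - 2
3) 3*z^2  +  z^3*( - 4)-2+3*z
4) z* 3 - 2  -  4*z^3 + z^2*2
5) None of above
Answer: 3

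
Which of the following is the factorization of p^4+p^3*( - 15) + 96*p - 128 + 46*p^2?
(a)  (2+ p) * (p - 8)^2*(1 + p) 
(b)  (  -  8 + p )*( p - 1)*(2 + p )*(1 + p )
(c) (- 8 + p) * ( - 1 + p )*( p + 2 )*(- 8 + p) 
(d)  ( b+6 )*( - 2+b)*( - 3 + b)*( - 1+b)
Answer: c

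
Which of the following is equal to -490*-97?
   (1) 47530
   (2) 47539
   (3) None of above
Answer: 1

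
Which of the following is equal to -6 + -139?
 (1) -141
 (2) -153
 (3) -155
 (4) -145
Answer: 4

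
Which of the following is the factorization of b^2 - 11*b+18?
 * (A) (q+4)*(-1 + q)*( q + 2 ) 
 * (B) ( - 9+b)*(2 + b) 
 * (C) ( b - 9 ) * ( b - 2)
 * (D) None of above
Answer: C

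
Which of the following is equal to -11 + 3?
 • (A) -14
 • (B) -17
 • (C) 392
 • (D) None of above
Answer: D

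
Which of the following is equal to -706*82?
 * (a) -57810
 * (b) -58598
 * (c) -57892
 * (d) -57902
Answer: c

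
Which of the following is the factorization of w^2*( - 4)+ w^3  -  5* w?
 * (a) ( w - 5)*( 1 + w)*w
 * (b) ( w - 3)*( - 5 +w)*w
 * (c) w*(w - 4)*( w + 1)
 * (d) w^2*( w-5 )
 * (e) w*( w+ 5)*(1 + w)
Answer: a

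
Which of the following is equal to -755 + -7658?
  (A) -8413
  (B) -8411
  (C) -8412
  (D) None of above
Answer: A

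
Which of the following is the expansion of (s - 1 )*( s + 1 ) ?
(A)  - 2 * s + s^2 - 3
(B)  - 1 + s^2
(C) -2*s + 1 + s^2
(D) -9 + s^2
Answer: B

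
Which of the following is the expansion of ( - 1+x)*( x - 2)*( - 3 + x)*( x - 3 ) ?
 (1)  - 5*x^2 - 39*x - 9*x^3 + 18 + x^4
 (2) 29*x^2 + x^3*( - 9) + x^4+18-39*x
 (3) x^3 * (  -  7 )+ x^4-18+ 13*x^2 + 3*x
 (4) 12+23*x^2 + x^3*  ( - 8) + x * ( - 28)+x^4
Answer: 2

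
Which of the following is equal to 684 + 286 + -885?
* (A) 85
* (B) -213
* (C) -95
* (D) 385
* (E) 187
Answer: A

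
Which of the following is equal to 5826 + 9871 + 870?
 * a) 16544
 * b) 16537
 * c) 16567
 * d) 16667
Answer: c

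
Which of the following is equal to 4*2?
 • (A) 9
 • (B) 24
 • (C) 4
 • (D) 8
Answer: D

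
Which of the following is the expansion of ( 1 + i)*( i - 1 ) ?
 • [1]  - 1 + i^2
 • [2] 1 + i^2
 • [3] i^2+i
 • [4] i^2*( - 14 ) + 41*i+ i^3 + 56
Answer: 1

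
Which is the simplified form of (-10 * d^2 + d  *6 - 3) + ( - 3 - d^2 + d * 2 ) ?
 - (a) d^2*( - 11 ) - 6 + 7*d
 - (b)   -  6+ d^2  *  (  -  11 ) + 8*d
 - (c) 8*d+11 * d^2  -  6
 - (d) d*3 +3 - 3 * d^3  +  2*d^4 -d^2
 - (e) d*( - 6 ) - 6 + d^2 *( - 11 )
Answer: b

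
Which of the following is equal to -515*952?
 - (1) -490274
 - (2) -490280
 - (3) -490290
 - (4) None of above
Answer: 2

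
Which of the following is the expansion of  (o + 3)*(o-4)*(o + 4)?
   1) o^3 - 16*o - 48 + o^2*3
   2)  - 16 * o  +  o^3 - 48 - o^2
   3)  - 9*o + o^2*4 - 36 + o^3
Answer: 1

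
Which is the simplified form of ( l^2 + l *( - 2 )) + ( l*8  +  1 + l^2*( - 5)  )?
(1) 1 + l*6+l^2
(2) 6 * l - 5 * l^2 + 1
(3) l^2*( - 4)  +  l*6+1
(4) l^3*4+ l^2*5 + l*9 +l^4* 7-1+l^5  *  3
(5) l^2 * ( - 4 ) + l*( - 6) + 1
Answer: 3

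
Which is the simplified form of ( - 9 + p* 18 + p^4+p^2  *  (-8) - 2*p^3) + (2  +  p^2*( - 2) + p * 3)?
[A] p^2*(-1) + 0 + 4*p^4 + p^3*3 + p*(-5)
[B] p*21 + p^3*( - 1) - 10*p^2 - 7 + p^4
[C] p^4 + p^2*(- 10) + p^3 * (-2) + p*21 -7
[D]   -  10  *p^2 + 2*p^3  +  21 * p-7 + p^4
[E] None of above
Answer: C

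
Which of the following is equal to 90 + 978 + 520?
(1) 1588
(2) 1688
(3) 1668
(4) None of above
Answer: 1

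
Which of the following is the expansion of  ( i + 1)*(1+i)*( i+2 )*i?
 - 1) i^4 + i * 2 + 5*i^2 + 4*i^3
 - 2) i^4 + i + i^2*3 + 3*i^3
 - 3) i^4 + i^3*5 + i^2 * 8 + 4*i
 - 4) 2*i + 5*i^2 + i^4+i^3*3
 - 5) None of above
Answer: 1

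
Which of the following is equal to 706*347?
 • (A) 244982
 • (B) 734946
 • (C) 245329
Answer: A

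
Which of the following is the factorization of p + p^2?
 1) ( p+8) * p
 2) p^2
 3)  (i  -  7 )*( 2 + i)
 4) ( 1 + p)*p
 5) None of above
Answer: 4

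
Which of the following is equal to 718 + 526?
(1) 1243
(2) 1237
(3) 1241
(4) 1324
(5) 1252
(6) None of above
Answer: 6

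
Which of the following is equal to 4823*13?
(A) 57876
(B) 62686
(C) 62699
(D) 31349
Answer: C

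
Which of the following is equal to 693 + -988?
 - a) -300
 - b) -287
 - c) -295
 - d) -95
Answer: c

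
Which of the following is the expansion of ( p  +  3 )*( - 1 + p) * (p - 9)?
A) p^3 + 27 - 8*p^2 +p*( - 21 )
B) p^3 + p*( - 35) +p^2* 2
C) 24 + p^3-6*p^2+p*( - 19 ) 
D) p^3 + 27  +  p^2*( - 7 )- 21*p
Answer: D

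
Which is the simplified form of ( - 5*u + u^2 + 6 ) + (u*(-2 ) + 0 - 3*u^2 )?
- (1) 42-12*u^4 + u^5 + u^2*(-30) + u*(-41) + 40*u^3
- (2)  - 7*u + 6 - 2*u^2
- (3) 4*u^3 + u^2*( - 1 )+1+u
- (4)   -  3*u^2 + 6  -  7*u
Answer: 2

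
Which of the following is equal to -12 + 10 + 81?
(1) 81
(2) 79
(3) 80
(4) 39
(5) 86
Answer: 2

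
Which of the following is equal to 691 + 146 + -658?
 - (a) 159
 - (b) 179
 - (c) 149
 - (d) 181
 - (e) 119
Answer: b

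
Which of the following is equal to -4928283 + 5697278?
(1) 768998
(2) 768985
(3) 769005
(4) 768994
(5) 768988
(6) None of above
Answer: 6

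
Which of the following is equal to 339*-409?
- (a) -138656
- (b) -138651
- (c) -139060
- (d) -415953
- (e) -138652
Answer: b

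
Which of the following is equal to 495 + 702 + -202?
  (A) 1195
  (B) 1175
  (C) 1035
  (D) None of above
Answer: D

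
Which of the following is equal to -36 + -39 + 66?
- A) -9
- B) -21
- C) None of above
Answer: A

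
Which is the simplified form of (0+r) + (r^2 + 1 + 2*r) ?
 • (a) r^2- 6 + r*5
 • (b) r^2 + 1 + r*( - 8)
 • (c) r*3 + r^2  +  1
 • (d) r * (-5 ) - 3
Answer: c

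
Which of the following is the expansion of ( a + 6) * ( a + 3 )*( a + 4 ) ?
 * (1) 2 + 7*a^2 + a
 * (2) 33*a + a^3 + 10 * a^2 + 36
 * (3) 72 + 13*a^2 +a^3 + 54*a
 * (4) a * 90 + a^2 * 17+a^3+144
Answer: 3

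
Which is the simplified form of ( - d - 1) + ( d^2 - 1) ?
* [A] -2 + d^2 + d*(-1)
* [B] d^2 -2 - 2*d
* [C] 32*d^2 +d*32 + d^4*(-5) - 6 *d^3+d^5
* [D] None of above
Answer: A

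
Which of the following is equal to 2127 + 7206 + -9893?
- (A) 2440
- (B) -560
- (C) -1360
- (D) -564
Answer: B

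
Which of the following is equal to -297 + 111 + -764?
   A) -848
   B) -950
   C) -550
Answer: B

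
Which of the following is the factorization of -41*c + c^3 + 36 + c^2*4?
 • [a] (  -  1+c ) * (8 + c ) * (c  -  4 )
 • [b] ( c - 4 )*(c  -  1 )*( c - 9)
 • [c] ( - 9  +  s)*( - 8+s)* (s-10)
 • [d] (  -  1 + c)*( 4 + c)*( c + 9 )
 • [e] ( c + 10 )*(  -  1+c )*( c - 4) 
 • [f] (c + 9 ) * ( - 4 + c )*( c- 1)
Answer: f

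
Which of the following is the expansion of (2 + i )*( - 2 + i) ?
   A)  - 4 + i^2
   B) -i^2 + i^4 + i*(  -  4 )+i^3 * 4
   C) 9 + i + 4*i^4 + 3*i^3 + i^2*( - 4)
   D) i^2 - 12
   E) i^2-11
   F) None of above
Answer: A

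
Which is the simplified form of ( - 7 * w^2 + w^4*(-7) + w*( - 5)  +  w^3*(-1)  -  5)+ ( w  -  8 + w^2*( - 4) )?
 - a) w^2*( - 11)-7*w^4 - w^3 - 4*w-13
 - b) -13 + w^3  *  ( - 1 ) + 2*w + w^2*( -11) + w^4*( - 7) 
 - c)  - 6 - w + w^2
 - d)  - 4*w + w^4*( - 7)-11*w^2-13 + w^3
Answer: a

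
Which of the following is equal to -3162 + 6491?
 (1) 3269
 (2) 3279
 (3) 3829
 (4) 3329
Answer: 4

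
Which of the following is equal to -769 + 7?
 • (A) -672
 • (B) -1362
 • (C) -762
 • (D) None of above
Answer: C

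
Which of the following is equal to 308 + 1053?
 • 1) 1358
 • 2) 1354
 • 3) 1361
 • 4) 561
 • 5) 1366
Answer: 3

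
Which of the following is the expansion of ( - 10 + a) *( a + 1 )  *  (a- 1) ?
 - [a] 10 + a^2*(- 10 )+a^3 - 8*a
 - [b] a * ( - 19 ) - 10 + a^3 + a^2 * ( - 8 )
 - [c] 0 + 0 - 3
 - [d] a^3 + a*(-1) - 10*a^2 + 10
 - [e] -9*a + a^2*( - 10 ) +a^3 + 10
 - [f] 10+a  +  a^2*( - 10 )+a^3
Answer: d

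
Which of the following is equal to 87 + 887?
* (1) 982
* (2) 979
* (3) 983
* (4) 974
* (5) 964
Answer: 4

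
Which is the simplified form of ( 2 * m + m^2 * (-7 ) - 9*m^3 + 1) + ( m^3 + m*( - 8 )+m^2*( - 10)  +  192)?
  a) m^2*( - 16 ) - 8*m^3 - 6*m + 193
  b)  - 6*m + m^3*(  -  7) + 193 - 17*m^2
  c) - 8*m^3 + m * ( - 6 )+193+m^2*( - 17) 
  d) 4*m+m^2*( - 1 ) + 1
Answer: c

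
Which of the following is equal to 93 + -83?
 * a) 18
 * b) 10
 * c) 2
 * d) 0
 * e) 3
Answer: b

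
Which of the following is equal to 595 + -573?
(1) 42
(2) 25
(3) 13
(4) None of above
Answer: 4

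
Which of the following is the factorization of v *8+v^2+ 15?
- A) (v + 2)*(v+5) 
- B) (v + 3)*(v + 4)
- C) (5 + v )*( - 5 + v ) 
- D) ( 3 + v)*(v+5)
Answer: D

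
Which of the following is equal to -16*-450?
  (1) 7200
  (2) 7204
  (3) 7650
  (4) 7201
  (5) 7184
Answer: 1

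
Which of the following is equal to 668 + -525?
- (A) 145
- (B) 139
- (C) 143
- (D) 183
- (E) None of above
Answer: C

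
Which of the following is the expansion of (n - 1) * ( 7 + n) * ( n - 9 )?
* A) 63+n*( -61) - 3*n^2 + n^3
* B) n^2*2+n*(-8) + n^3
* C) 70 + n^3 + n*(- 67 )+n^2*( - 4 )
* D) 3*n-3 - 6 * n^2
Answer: A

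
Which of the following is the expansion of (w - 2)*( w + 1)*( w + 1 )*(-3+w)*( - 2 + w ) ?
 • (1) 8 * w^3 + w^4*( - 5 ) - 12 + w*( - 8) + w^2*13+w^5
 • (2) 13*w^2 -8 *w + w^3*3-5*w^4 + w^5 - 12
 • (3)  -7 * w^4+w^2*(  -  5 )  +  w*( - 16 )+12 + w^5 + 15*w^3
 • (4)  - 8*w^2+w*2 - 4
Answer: 2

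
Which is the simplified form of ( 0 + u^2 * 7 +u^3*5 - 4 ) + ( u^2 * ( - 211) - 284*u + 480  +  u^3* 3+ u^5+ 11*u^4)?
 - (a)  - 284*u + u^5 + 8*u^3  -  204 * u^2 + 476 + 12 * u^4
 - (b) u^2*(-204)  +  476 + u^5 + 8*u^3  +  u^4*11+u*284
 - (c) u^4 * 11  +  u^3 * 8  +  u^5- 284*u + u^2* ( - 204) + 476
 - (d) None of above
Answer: c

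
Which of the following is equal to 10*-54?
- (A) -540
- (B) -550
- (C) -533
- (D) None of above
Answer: A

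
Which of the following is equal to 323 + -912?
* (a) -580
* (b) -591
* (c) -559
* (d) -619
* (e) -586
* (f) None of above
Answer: f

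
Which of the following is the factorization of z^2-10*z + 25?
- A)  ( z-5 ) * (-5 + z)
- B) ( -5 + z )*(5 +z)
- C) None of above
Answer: A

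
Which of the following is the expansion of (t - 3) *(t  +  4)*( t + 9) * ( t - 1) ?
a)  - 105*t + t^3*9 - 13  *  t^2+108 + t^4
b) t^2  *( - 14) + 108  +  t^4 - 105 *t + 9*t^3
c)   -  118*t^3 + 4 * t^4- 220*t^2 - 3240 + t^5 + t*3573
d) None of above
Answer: a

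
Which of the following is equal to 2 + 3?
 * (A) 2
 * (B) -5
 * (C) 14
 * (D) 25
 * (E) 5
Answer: E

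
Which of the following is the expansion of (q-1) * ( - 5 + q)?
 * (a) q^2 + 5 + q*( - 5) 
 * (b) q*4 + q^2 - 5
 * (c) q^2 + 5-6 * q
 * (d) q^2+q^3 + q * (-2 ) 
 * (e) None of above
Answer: c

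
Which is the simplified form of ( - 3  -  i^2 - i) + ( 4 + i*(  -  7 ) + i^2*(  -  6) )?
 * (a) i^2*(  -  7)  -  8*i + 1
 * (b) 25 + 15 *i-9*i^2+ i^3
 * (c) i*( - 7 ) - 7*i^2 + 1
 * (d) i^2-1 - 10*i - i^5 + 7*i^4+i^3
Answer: a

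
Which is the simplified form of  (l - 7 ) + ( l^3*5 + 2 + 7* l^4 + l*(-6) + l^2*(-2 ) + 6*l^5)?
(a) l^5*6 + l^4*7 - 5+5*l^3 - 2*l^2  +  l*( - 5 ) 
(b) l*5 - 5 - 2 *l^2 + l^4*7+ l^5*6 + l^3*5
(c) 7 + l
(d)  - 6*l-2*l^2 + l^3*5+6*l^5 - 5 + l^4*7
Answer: a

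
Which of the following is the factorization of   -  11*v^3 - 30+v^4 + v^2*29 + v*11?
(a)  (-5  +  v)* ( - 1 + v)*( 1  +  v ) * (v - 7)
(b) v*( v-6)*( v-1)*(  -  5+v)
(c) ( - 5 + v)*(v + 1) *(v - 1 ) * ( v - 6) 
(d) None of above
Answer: c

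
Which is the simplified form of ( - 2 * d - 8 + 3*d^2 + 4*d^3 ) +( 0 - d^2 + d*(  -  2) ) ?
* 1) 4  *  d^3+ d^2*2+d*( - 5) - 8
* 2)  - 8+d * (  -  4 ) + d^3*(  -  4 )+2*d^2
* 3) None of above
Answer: 3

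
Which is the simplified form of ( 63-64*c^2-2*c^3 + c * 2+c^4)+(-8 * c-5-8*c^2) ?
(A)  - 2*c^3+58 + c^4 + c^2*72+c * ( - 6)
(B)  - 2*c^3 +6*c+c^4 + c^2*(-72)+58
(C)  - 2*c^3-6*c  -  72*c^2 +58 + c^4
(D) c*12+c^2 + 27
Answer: C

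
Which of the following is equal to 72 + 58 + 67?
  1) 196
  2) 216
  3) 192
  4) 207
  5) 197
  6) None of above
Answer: 5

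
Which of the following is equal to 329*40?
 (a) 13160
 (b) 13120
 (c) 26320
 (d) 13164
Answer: a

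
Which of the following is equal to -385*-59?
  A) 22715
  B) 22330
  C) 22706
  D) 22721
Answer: A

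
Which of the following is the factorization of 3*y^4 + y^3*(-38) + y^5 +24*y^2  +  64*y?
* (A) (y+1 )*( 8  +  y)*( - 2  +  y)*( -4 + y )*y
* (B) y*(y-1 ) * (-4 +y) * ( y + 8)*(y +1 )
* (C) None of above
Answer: A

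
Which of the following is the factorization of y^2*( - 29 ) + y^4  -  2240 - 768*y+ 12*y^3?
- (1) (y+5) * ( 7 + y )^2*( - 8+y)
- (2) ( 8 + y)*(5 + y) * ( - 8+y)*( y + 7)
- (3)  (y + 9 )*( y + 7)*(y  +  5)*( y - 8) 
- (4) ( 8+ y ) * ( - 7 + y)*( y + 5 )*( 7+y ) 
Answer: 2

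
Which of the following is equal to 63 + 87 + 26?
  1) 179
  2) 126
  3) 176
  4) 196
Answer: 3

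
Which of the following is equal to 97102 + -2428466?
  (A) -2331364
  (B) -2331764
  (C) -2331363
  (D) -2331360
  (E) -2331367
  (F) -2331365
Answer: A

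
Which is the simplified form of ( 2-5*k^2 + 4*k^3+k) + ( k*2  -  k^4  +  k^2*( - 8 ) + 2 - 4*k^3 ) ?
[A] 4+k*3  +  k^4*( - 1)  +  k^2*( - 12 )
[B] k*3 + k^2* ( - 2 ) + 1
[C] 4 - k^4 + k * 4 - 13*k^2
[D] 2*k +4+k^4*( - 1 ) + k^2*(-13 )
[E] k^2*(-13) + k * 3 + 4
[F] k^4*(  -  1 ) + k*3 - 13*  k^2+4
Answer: F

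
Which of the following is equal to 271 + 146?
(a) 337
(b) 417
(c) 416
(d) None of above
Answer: b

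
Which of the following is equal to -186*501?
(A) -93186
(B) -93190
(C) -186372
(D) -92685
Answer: A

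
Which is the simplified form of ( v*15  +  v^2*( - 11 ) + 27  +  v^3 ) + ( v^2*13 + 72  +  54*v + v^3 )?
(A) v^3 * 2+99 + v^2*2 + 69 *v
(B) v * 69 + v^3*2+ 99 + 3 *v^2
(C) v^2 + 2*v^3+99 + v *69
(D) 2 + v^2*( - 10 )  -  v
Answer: A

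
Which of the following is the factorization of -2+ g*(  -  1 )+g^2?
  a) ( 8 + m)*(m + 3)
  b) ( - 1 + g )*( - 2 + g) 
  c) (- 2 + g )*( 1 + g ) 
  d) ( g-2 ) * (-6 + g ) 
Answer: c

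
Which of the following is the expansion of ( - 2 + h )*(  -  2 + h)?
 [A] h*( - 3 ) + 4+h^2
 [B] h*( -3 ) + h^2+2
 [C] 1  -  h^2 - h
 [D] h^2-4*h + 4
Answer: D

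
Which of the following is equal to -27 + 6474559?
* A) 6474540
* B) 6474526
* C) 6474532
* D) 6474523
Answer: C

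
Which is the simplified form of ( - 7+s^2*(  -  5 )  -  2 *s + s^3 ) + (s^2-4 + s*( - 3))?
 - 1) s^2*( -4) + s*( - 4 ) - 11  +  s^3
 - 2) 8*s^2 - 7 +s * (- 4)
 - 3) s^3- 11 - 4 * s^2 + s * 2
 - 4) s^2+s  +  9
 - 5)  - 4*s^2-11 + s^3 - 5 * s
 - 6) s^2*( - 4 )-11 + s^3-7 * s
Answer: 5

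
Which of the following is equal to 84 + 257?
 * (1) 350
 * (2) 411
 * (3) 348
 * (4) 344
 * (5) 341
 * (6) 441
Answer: 5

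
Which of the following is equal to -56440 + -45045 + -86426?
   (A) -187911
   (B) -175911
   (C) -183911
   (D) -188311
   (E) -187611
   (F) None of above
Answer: A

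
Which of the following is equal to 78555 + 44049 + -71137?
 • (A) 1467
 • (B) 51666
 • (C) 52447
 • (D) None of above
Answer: D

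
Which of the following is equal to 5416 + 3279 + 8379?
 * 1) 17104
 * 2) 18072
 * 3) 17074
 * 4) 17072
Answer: 3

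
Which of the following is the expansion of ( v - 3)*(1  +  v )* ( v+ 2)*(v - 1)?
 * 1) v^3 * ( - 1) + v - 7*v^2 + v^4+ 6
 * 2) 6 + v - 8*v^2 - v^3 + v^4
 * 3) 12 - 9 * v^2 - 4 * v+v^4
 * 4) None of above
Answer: 1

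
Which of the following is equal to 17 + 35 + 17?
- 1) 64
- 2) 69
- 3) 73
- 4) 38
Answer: 2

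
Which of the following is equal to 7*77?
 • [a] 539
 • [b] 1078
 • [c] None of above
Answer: a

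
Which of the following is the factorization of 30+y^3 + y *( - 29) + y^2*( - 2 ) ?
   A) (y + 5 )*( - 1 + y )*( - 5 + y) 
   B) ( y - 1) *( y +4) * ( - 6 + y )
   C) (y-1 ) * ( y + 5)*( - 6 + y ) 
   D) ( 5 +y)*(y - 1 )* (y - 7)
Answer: C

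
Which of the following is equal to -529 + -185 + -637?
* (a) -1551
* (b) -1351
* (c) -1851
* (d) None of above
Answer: b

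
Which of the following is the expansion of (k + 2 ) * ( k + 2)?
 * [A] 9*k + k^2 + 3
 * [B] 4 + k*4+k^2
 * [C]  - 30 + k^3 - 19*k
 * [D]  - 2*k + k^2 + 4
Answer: B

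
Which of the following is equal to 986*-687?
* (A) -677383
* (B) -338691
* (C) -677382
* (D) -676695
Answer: C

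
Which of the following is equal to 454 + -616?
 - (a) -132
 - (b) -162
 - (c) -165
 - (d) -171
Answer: b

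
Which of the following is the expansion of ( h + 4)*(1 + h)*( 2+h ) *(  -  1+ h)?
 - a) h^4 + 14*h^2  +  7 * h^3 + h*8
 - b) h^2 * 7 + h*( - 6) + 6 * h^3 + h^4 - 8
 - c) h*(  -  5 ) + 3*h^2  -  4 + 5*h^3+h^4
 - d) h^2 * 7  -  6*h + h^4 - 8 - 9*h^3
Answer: b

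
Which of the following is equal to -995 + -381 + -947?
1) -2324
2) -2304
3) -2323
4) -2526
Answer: 3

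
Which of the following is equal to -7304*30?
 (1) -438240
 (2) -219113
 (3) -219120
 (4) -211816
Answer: 3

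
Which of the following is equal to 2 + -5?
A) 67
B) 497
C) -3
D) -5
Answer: C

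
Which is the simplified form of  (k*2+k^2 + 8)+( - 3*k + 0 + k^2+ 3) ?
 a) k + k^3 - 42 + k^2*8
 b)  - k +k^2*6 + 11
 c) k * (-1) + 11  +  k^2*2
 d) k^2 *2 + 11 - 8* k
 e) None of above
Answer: c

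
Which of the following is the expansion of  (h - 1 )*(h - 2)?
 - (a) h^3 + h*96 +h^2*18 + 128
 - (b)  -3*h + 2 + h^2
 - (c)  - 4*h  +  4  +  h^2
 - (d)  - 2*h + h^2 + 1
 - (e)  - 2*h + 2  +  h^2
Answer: b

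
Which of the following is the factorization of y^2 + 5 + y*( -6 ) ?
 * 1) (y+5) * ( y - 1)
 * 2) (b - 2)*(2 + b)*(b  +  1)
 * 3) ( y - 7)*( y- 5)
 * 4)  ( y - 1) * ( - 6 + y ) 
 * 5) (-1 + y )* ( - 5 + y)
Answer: 5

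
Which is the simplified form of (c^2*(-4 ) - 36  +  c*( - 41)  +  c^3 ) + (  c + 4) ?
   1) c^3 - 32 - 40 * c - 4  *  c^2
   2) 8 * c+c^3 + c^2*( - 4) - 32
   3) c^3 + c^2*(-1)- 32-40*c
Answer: 1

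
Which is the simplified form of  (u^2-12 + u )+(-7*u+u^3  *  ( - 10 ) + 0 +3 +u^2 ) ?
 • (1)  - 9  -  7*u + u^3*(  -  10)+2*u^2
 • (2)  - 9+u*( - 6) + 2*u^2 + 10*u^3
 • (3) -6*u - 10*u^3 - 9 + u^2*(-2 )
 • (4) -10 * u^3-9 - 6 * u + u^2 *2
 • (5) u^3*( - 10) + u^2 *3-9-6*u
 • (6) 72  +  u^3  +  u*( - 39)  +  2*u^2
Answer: 4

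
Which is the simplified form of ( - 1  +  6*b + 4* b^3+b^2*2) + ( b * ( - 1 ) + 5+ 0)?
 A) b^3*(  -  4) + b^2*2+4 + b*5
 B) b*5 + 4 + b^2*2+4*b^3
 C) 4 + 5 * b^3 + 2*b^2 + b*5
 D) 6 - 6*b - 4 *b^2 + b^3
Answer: B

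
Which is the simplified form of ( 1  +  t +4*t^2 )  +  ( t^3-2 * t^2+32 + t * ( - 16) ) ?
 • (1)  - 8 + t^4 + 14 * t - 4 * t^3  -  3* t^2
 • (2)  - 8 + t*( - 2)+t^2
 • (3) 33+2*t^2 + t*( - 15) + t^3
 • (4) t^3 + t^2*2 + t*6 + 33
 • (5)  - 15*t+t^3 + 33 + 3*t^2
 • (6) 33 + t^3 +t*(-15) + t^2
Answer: 3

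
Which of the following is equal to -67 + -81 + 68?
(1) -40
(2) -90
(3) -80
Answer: 3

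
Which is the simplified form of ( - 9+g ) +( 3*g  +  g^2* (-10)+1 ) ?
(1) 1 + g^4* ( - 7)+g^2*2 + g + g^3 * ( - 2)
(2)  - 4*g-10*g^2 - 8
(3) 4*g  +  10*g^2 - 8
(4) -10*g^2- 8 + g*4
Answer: 4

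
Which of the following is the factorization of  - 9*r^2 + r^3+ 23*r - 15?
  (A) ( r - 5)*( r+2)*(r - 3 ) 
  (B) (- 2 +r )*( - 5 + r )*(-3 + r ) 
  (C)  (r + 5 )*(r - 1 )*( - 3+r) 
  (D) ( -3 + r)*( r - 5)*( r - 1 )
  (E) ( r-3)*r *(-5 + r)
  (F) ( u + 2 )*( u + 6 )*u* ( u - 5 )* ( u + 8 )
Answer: D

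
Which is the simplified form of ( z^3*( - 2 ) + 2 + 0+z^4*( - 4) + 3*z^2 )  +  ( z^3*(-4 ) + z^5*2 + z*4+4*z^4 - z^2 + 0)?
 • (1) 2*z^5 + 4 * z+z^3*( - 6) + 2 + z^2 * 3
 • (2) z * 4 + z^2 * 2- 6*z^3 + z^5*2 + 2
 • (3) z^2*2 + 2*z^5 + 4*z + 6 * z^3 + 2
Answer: 2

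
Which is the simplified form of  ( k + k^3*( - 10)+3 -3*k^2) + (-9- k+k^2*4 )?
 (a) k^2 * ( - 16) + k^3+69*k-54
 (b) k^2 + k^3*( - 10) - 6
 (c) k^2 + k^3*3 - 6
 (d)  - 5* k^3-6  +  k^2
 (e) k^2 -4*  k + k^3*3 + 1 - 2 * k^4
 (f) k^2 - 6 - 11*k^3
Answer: b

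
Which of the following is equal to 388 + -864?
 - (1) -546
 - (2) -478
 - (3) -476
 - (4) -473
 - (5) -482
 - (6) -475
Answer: 3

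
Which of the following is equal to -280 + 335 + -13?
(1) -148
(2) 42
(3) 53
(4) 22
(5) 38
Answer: 2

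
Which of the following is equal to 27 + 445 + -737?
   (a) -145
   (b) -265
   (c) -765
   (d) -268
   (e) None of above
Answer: b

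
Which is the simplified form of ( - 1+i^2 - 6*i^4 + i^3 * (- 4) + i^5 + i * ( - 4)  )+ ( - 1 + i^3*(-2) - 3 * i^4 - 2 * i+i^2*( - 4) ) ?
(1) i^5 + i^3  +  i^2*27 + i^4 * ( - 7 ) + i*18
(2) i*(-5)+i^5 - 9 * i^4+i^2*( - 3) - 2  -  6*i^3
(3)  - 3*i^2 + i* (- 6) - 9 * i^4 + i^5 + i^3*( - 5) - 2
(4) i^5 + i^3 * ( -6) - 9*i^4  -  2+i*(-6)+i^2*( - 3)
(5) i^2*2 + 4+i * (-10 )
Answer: 4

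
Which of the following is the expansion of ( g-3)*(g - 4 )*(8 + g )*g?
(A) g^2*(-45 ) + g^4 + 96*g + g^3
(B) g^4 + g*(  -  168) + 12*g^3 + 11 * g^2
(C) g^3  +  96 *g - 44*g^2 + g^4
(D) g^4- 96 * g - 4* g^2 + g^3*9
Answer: C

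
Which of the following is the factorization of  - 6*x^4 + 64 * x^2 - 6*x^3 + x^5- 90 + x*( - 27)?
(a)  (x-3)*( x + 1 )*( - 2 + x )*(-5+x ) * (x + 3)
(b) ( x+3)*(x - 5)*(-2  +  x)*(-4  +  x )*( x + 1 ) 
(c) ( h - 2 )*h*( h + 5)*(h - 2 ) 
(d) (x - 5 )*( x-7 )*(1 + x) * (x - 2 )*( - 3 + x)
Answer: a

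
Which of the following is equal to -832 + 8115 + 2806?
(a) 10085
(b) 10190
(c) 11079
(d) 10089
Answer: d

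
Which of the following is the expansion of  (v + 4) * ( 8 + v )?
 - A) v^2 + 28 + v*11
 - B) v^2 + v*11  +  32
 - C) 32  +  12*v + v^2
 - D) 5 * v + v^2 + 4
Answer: C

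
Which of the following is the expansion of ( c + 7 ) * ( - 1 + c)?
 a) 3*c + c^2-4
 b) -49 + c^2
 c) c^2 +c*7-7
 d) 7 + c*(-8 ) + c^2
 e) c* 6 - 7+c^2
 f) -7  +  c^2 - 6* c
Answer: e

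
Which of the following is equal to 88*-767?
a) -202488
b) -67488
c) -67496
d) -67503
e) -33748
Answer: c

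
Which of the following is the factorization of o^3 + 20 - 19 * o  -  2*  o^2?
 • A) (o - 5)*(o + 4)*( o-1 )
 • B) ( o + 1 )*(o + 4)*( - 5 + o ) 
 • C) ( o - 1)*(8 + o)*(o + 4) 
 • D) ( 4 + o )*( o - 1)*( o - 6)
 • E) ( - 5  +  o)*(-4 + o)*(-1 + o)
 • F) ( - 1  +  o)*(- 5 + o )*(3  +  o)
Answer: A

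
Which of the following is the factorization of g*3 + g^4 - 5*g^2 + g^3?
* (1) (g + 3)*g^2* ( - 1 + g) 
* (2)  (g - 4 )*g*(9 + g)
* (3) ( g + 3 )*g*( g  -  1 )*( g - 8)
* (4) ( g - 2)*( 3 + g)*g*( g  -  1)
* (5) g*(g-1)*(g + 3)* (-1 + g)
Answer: 5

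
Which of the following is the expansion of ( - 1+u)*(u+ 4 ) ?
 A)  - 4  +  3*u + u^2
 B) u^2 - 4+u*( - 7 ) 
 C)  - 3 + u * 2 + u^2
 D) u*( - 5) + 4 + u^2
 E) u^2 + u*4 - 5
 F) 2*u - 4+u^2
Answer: A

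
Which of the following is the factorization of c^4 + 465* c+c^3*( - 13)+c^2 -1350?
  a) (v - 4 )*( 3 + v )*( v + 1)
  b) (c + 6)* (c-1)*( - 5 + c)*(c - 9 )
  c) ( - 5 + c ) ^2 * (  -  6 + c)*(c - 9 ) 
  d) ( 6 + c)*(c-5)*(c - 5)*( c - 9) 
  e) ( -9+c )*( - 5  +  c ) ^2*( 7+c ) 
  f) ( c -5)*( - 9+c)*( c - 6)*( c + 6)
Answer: d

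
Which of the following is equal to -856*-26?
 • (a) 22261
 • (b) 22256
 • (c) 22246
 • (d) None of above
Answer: b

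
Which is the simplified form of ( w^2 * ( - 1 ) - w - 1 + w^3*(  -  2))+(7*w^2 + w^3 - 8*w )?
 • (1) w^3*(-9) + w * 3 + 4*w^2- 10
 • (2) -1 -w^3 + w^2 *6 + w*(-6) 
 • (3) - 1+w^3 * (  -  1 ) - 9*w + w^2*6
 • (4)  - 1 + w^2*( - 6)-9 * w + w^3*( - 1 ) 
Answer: 3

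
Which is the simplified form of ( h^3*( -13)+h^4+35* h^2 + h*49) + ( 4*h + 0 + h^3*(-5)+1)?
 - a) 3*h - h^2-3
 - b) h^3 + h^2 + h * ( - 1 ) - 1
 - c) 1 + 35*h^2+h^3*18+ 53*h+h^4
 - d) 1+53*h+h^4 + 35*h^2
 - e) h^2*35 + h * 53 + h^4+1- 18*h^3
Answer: e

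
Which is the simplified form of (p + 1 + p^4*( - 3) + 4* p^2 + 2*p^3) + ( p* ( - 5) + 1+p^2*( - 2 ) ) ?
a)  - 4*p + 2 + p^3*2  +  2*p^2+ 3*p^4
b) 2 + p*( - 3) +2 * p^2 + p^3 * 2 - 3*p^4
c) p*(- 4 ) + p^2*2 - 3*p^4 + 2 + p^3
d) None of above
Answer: d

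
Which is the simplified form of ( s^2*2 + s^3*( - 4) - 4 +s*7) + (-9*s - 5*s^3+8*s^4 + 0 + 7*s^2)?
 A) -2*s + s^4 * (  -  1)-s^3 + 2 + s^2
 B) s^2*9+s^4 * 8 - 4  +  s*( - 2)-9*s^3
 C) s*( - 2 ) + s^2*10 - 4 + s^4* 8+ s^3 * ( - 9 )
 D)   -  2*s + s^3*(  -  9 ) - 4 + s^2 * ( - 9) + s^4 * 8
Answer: B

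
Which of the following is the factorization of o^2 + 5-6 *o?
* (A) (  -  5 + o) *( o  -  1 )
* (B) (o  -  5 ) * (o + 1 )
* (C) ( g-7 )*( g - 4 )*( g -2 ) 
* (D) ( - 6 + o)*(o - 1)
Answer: A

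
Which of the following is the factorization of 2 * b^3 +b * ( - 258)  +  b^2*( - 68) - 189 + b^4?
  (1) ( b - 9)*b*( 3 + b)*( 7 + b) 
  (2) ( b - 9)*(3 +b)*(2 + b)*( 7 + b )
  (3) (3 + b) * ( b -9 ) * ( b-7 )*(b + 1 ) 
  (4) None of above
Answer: 4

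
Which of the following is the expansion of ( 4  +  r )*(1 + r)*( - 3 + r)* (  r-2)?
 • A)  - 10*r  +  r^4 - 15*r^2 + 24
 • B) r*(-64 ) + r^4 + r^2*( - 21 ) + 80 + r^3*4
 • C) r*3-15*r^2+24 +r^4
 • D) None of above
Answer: D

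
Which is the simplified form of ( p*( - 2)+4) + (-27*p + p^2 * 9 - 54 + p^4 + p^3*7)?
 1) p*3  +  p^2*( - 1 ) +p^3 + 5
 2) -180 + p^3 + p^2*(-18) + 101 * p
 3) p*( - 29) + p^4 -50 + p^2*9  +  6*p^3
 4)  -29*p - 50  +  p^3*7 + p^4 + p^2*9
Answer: 4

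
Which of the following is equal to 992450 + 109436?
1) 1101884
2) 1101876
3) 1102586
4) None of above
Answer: 4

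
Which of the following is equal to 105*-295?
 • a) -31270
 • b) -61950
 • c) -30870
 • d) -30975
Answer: d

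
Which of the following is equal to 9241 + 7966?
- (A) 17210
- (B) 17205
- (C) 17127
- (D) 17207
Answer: D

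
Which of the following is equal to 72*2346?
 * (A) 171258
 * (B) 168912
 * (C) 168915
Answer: B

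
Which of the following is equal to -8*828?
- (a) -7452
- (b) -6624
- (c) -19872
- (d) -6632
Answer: b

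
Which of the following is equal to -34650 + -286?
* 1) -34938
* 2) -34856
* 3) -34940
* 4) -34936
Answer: 4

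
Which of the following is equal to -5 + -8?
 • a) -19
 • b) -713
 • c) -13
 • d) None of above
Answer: c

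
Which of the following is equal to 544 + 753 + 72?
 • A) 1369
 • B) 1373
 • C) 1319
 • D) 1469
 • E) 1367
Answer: A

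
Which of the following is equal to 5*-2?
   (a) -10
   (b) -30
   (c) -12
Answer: a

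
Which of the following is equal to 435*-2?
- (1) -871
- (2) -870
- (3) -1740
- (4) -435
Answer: 2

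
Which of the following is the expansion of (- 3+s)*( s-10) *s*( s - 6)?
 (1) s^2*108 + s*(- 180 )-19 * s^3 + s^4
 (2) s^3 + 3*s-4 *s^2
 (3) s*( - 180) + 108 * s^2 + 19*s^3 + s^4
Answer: 1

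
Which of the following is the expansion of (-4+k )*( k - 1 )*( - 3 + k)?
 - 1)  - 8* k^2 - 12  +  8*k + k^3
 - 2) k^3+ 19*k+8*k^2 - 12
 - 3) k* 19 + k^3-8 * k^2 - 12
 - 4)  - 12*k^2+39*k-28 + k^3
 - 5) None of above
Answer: 3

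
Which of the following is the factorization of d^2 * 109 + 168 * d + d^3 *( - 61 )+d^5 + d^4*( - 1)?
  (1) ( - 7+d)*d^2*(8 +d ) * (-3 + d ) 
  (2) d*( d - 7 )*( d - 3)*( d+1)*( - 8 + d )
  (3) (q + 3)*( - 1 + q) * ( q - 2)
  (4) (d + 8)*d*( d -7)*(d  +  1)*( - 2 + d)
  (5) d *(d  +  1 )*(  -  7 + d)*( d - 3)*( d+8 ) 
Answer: 5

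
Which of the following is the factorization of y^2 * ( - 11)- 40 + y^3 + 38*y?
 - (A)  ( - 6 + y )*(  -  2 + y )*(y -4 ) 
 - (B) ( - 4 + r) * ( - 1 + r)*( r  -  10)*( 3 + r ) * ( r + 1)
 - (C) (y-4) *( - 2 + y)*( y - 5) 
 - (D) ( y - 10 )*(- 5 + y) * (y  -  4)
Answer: C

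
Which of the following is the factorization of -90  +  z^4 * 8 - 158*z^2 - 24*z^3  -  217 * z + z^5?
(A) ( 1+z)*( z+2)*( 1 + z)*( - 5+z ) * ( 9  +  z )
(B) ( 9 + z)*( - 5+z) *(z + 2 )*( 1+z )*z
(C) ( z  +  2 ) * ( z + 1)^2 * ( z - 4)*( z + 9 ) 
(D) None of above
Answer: A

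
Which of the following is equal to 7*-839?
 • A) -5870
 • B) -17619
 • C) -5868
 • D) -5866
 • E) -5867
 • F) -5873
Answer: F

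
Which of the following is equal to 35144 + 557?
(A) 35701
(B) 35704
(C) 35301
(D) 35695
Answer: A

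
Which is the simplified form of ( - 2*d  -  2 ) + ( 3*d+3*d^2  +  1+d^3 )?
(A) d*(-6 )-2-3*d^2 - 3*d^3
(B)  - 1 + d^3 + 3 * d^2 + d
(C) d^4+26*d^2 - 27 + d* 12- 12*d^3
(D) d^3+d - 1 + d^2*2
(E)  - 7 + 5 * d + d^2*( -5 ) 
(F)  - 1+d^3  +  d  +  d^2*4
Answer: B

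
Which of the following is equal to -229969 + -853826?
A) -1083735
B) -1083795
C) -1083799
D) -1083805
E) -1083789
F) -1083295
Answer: B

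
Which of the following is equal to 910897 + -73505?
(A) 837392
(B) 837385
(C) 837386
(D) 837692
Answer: A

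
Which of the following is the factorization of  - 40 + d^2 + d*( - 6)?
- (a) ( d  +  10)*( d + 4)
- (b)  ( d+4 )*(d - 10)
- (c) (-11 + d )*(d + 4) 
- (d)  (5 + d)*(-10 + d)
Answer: b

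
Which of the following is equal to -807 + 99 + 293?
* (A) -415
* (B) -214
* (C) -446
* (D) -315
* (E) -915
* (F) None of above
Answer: A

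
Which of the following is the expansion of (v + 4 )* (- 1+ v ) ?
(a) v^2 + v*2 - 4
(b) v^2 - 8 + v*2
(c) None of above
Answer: c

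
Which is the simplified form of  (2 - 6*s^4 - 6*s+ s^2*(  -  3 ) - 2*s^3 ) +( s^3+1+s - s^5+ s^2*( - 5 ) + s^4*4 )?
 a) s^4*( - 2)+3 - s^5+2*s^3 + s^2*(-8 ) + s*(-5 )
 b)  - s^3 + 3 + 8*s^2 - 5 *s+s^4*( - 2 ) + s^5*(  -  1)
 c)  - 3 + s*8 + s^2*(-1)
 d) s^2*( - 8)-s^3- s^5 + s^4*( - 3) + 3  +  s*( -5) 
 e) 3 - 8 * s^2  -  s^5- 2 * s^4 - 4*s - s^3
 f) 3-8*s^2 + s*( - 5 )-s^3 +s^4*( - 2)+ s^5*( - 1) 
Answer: f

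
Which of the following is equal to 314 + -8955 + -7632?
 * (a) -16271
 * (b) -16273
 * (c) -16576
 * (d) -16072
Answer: b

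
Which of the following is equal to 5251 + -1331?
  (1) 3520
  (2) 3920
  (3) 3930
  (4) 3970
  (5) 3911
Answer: 2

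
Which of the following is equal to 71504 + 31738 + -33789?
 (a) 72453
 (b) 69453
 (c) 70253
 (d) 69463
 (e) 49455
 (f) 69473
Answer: b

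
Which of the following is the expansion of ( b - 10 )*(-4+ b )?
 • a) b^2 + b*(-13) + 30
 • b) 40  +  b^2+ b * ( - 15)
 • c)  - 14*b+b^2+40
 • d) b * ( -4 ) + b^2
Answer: c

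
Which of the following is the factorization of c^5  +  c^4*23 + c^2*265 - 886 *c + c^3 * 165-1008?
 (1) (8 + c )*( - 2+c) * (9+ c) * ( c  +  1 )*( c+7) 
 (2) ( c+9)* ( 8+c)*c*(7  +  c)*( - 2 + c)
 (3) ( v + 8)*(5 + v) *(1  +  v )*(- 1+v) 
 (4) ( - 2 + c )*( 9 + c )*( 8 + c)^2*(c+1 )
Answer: 1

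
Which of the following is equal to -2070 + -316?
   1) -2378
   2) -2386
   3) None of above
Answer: 2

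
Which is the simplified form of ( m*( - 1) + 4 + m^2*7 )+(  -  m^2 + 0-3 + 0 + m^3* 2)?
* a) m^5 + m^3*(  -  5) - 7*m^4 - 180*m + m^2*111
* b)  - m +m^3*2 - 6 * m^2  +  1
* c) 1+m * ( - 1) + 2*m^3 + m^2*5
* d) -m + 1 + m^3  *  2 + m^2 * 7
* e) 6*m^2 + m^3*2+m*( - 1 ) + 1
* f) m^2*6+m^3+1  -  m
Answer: e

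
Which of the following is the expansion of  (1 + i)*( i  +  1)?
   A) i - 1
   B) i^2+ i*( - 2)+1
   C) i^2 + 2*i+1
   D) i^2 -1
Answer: C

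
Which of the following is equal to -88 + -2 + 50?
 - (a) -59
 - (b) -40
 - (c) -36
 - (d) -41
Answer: b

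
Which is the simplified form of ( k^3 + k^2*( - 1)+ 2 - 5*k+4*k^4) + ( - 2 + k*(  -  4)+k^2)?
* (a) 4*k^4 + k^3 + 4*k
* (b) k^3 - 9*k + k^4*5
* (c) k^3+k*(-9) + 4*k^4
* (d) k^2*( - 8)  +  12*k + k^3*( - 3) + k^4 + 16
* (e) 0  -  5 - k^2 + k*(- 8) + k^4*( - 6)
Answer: c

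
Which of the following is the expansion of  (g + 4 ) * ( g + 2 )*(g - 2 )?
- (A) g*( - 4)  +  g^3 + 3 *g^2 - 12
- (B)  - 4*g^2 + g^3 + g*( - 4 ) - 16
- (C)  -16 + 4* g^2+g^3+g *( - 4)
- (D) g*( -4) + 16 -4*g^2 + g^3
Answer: C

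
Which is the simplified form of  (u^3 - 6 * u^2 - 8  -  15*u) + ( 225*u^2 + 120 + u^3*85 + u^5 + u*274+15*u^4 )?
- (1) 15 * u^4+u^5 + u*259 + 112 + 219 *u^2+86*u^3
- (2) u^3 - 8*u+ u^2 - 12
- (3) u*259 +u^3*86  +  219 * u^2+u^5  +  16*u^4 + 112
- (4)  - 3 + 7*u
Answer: 1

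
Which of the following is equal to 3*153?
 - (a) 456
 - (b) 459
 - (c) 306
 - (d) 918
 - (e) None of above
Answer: b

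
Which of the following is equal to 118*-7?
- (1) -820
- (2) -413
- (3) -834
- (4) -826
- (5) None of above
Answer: 4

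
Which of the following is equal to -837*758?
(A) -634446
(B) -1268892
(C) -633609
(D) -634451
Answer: A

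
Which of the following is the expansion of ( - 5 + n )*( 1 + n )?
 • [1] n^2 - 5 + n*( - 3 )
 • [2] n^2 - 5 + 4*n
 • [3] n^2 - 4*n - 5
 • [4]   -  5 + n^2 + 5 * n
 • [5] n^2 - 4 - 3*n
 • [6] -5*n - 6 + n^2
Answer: 3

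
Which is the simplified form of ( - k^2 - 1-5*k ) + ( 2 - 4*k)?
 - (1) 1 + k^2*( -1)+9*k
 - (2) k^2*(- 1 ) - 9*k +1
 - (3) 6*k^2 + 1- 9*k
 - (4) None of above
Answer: 2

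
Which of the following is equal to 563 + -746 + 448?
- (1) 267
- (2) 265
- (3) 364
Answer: 2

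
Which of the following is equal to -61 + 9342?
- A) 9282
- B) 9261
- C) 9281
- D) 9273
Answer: C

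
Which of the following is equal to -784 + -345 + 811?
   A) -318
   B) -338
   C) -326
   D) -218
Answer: A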